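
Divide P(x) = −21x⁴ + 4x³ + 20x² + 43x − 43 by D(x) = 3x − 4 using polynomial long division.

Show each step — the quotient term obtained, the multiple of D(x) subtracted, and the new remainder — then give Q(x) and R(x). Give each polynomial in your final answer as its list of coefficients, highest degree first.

Q = [-7, -8, -4, 9]; R = [-7]

Step 1: lead(−21x⁴ + 4x³ + 20x² + 43x − 43) ÷ lead(D) = −21x⁴ ÷ 3x = −7x³. Subtract (−7x³)·D = −21x⁴ + 28x³. Remainder: −24x³ + 20x² + 43x − 43.
Step 2: lead(−24x³ + 20x² + 43x − 43) ÷ lead(D) = −24x³ ÷ 3x = −8x². Subtract (−8x²)·D = −24x³ + 32x². Remainder: −12x² + 43x − 43.
Step 3: lead(−12x² + 43x − 43) ÷ lead(D) = −12x² ÷ 3x = −4x. Subtract (−4x)·D = −12x² + 16x. Remainder: 27x − 43.
Step 4: lead(27x − 43) ÷ lead(D) = 27x ÷ 3x = 9. Subtract (9)·D = 27x − 36. Remainder: −7.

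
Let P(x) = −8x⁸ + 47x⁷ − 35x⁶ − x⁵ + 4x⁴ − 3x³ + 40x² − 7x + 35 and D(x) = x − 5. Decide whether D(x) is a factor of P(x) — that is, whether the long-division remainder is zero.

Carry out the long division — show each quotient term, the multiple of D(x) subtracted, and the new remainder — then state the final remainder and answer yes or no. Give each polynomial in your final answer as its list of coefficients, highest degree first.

R = [0], so D(x) is a factor of P(x). yes

Step 1: lead(−8x⁸ + 47x⁷ − 35x⁶ − x⁵ + 4x⁴ − 3x³ + 40x² − 7x + 35) ÷ lead(D) = −8x⁸ ÷ x = −8x⁷. Subtract (−8x⁷)·D = −8x⁸ + 40x⁷. Remainder: 7x⁷ − 35x⁶ − x⁵ + 4x⁴ − 3x³ + 40x² − 7x + 35.
Step 2: lead(7x⁷ − 35x⁶ − x⁵ + 4x⁴ − 3x³ + 40x² − 7x + 35) ÷ lead(D) = 7x⁷ ÷ x = 7x⁶. Subtract (7x⁶)·D = 7x⁷ − 35x⁶. Remainder: −x⁵ + 4x⁴ − 3x³ + 40x² − 7x + 35.
Step 3: lead(−x⁵ + 4x⁴ − 3x³ + 40x² − 7x + 35) ÷ lead(D) = −x⁵ ÷ x = −x⁴. Subtract (−x⁴)·D = −x⁵ + 5x⁴. Remainder: −x⁴ − 3x³ + 40x² − 7x + 35.
Step 4: lead(−x⁴ − 3x³ + 40x² − 7x + 35) ÷ lead(D) = −x⁴ ÷ x = −x³. Subtract (−x³)·D = −x⁴ + 5x³. Remainder: −8x³ + 40x² − 7x + 35.
Step 5: lead(−8x³ + 40x² − 7x + 35) ÷ lead(D) = −8x³ ÷ x = −8x². Subtract (−8x²)·D = −8x³ + 40x². Remainder: −7x + 35.
Step 6: lead(−7x + 35) ÷ lead(D) = −7x ÷ x = −7. Subtract (−7)·D = −7x + 35. Remainder: 0.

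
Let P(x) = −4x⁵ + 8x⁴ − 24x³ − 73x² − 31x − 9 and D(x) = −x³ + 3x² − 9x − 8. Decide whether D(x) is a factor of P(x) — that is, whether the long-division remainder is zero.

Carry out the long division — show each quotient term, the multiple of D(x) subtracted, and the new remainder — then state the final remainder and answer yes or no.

R(x) = −5x² + x − 9, so D(x) is not a factor of P(x). no

Step 1: lead(−4x⁵ + 8x⁴ − 24x³ − 73x² − 31x − 9) ÷ lead(D) = −4x⁵ ÷ −x³ = 4x². Subtract (4x²)·D = −4x⁵ + 12x⁴ − 36x³ − 32x². Remainder: −4x⁴ + 12x³ − 41x² − 31x − 9.
Step 2: lead(−4x⁴ + 12x³ − 41x² − 31x − 9) ÷ lead(D) = −4x⁴ ÷ −x³ = 4x. Subtract (4x)·D = −4x⁴ + 12x³ − 36x² − 32x. Remainder: −5x² + x − 9.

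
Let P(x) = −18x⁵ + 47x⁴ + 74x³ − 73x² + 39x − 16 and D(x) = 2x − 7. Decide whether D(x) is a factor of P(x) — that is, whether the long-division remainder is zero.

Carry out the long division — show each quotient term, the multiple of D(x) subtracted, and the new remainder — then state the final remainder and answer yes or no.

Step 1: lead(−18x⁵ + 47x⁴ + 74x³ − 73x² + 39x − 16) ÷ lead(D) = −18x⁵ ÷ 2x = −9x⁴. Subtract (−9x⁴)·D = −18x⁵ + 63x⁴. Remainder: −16x⁴ + 74x³ − 73x² + 39x − 16.
Step 2: lead(−16x⁴ + 74x³ − 73x² + 39x − 16) ÷ lead(D) = −16x⁴ ÷ 2x = −8x³. Subtract (−8x³)·D = −16x⁴ + 56x³. Remainder: 18x³ − 73x² + 39x − 16.
Step 3: lead(18x³ − 73x² + 39x − 16) ÷ lead(D) = 18x³ ÷ 2x = 9x². Subtract (9x²)·D = 18x³ − 63x². Remainder: −10x² + 39x − 16.
Step 4: lead(−10x² + 39x − 16) ÷ lead(D) = −10x² ÷ 2x = −5x. Subtract (−5x)·D = −10x² + 35x. Remainder: 4x − 16.
Step 5: lead(4x − 16) ÷ lead(D) = 4x ÷ 2x = 2. Subtract (2)·D = 4x − 14. Remainder: −2.

R(x) = −2, so D(x) is not a factor of P(x). no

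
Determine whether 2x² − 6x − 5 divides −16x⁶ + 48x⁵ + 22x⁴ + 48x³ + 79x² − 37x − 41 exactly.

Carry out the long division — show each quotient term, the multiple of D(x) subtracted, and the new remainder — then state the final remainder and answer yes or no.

R(x) = −4x − 1, so D(x) is not a factor of P(x). no

Step 1: lead(−16x⁶ + 48x⁵ + 22x⁴ + 48x³ + 79x² − 37x − 41) ÷ lead(D) = −16x⁶ ÷ 2x² = −8x⁴. Subtract (−8x⁴)·D = −16x⁶ + 48x⁵ + 40x⁴. Remainder: −18x⁴ + 48x³ + 79x² − 37x − 41.
Step 2: lead(−18x⁴ + 48x³ + 79x² − 37x − 41) ÷ lead(D) = −18x⁴ ÷ 2x² = −9x². Subtract (−9x²)·D = −18x⁴ + 54x³ + 45x². Remainder: −6x³ + 34x² − 37x − 41.
Step 3: lead(−6x³ + 34x² − 37x − 41) ÷ lead(D) = −6x³ ÷ 2x² = −3x. Subtract (−3x)·D = −6x³ + 18x² + 15x. Remainder: 16x² − 52x − 41.
Step 4: lead(16x² − 52x − 41) ÷ lead(D) = 16x² ÷ 2x² = 8. Subtract (8)·D = 16x² − 48x − 40. Remainder: −4x − 1.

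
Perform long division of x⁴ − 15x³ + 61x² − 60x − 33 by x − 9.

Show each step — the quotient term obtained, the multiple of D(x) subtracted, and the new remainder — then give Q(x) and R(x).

Step 1: lead(x⁴ − 15x³ + 61x² − 60x − 33) ÷ lead(D) = x⁴ ÷ x = x³. Subtract (x³)·D = x⁴ − 9x³. Remainder: −6x³ + 61x² − 60x − 33.
Step 2: lead(−6x³ + 61x² − 60x − 33) ÷ lead(D) = −6x³ ÷ x = −6x². Subtract (−6x²)·D = −6x³ + 54x². Remainder: 7x² − 60x − 33.
Step 3: lead(7x² − 60x − 33) ÷ lead(D) = 7x² ÷ x = 7x. Subtract (7x)·D = 7x² − 63x. Remainder: 3x − 33.
Step 4: lead(3x − 33) ÷ lead(D) = 3x ÷ x = 3. Subtract (3)·D = 3x − 27. Remainder: −6.

Q(x) = x³ − 6x² + 7x + 3; R(x) = −6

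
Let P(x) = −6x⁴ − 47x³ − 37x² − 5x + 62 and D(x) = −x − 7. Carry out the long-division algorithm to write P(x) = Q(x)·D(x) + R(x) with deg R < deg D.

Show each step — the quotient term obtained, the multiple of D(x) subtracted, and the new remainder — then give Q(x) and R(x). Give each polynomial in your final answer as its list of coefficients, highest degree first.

Q = [6, 5, 2, -9]; R = [-1]

Step 1: lead(−6x⁴ − 47x³ − 37x² − 5x + 62) ÷ lead(D) = −6x⁴ ÷ −x = 6x³. Subtract (6x³)·D = −6x⁴ − 42x³. Remainder: −5x³ − 37x² − 5x + 62.
Step 2: lead(−5x³ − 37x² − 5x + 62) ÷ lead(D) = −5x³ ÷ −x = 5x². Subtract (5x²)·D = −5x³ − 35x². Remainder: −2x² − 5x + 62.
Step 3: lead(−2x² − 5x + 62) ÷ lead(D) = −2x² ÷ −x = 2x. Subtract (2x)·D = −2x² − 14x. Remainder: 9x + 62.
Step 4: lead(9x + 62) ÷ lead(D) = 9x ÷ −x = −9. Subtract (−9)·D = 9x + 63. Remainder: −1.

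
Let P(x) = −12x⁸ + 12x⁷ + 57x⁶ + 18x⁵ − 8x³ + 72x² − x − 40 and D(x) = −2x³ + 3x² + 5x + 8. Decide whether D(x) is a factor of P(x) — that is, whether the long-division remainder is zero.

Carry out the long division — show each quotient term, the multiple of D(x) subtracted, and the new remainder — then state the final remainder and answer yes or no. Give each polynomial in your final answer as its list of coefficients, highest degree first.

Step 1: lead(−12x⁸ + 12x⁷ + 57x⁶ + 18x⁵ − 8x³ + 72x² − x − 40) ÷ lead(D) = −12x⁸ ÷ −2x³ = 6x⁵. Subtract (6x⁵)·D = −12x⁸ + 18x⁷ + 30x⁶ + 48x⁵. Remainder: −6x⁷ + 27x⁶ − 30x⁵ − 8x³ + 72x² − x − 40.
Step 2: lead(−6x⁷ + 27x⁶ − 30x⁵ − 8x³ + 72x² − x − 40) ÷ lead(D) = −6x⁷ ÷ −2x³ = 3x⁴. Subtract (3x⁴)·D = −6x⁷ + 9x⁶ + 15x⁵ + 24x⁴. Remainder: 18x⁶ − 45x⁵ − 24x⁴ − 8x³ + 72x² − x − 40.
Step 3: lead(18x⁶ − 45x⁵ − 24x⁴ − 8x³ + 72x² − x − 40) ÷ lead(D) = 18x⁶ ÷ −2x³ = −9x³. Subtract (−9x³)·D = 18x⁶ − 27x⁵ − 45x⁴ − 72x³. Remainder: −18x⁵ + 21x⁴ + 64x³ + 72x² − x − 40.
Step 4: lead(−18x⁵ + 21x⁴ + 64x³ + 72x² − x − 40) ÷ lead(D) = −18x⁵ ÷ −2x³ = 9x². Subtract (9x²)·D = −18x⁵ + 27x⁴ + 45x³ + 72x². Remainder: −6x⁴ + 19x³ − x − 40.
Step 5: lead(−6x⁴ + 19x³ − x − 40) ÷ lead(D) = −6x⁴ ÷ −2x³ = 3x. Subtract (3x)·D = −6x⁴ + 9x³ + 15x² + 24x. Remainder: 10x³ − 15x² − 25x − 40.
Step 6: lead(10x³ − 15x² − 25x − 40) ÷ lead(D) = 10x³ ÷ −2x³ = −5. Subtract (−5)·D = 10x³ − 15x² − 25x − 40. Remainder: 0.

R = [0], so D(x) is a factor of P(x). yes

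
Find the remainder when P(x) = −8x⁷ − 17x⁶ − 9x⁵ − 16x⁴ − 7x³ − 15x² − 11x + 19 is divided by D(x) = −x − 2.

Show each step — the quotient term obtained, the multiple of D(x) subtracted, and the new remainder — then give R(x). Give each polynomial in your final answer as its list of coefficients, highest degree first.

R = [5]

Step 1: lead(−8x⁷ − 17x⁶ − 9x⁵ − 16x⁴ − 7x³ − 15x² − 11x + 19) ÷ lead(D) = −8x⁷ ÷ −x = 8x⁶. Subtract (8x⁶)·D = −8x⁷ − 16x⁶. Remainder: −x⁶ − 9x⁵ − 16x⁴ − 7x³ − 15x² − 11x + 19.
Step 2: lead(−x⁶ − 9x⁵ − 16x⁴ − 7x³ − 15x² − 11x + 19) ÷ lead(D) = −x⁶ ÷ −x = x⁵. Subtract (x⁵)·D = −x⁶ − 2x⁵. Remainder: −7x⁵ − 16x⁴ − 7x³ − 15x² − 11x + 19.
Step 3: lead(−7x⁵ − 16x⁴ − 7x³ − 15x² − 11x + 19) ÷ lead(D) = −7x⁵ ÷ −x = 7x⁴. Subtract (7x⁴)·D = −7x⁵ − 14x⁴. Remainder: −2x⁴ − 7x³ − 15x² − 11x + 19.
Step 4: lead(−2x⁴ − 7x³ − 15x² − 11x + 19) ÷ lead(D) = −2x⁴ ÷ −x = 2x³. Subtract (2x³)·D = −2x⁴ − 4x³. Remainder: −3x³ − 15x² − 11x + 19.
Step 5: lead(−3x³ − 15x² − 11x + 19) ÷ lead(D) = −3x³ ÷ −x = 3x². Subtract (3x²)·D = −3x³ − 6x². Remainder: −9x² − 11x + 19.
Step 6: lead(−9x² − 11x + 19) ÷ lead(D) = −9x² ÷ −x = 9x. Subtract (9x)·D = −9x² − 18x. Remainder: 7x + 19.
Step 7: lead(7x + 19) ÷ lead(D) = 7x ÷ −x = −7. Subtract (−7)·D = 7x + 14. Remainder: 5.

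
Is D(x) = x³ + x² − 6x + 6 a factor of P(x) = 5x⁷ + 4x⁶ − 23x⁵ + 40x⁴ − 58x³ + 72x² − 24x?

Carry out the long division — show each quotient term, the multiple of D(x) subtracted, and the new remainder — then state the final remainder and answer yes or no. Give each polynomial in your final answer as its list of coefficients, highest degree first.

Step 1: lead(5x⁷ + 4x⁶ − 23x⁵ + 40x⁴ − 58x³ + 72x² − 24x) ÷ lead(D) = 5x⁷ ÷ x³ = 5x⁴. Subtract (5x⁴)·D = 5x⁷ + 5x⁶ − 30x⁵ + 30x⁴. Remainder: −x⁶ + 7x⁵ + 10x⁴ − 58x³ + 72x² − 24x.
Step 2: lead(−x⁶ + 7x⁵ + 10x⁴ − 58x³ + 72x² − 24x) ÷ lead(D) = −x⁶ ÷ x³ = −x³. Subtract (−x³)·D = −x⁶ − x⁵ + 6x⁴ − 6x³. Remainder: 8x⁵ + 4x⁴ − 52x³ + 72x² − 24x.
Step 3: lead(8x⁵ + 4x⁴ − 52x³ + 72x² − 24x) ÷ lead(D) = 8x⁵ ÷ x³ = 8x². Subtract (8x²)·D = 8x⁵ + 8x⁴ − 48x³ + 48x². Remainder: −4x⁴ − 4x³ + 24x² − 24x.
Step 4: lead(−4x⁴ − 4x³ + 24x² − 24x) ÷ lead(D) = −4x⁴ ÷ x³ = −4x. Subtract (−4x)·D = −4x⁴ − 4x³ + 24x² − 24x. Remainder: 0.

R = [0], so D(x) is a factor of P(x). yes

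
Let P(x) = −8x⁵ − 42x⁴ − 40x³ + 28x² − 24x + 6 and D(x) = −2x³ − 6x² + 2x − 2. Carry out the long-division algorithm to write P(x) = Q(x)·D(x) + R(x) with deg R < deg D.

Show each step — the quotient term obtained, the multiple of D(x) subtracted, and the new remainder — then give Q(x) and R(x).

Step 1: lead(−8x⁵ − 42x⁴ − 40x³ + 28x² − 24x + 6) ÷ lead(D) = −8x⁵ ÷ −2x³ = 4x². Subtract (4x²)·D = −8x⁵ − 24x⁴ + 8x³ − 8x². Remainder: −18x⁴ − 48x³ + 36x² − 24x + 6.
Step 2: lead(−18x⁴ − 48x³ + 36x² − 24x + 6) ÷ lead(D) = −18x⁴ ÷ −2x³ = 9x. Subtract (9x)·D = −18x⁴ − 54x³ + 18x² − 18x. Remainder: 6x³ + 18x² − 6x + 6.
Step 3: lead(6x³ + 18x² − 6x + 6) ÷ lead(D) = 6x³ ÷ −2x³ = −3. Subtract (−3)·D = 6x³ + 18x² − 6x + 6. Remainder: 0.

Q(x) = 4x² + 9x − 3; R(x) = 0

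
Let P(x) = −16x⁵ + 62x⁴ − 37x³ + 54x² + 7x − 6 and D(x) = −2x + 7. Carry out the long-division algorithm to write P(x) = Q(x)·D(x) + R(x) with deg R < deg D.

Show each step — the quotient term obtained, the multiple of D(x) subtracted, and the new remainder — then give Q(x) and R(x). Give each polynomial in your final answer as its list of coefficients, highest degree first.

Q = [8, -3, 8, 1, 0]; R = [-6]

Step 1: lead(−16x⁵ + 62x⁴ − 37x³ + 54x² + 7x − 6) ÷ lead(D) = −16x⁵ ÷ −2x = 8x⁴. Subtract (8x⁴)·D = −16x⁵ + 56x⁴. Remainder: 6x⁴ − 37x³ + 54x² + 7x − 6.
Step 2: lead(6x⁴ − 37x³ + 54x² + 7x − 6) ÷ lead(D) = 6x⁴ ÷ −2x = −3x³. Subtract (−3x³)·D = 6x⁴ − 21x³. Remainder: −16x³ + 54x² + 7x − 6.
Step 3: lead(−16x³ + 54x² + 7x − 6) ÷ lead(D) = −16x³ ÷ −2x = 8x². Subtract (8x²)·D = −16x³ + 56x². Remainder: −2x² + 7x − 6.
Step 4: lead(−2x² + 7x − 6) ÷ lead(D) = −2x² ÷ −2x = x. Subtract (x)·D = −2x² + 7x. Remainder: −6.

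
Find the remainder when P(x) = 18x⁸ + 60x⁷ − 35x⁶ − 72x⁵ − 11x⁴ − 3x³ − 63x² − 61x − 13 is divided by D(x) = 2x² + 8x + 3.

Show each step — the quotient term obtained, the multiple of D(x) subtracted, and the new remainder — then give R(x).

Step 1: lead(18x⁸ + 60x⁷ − 35x⁶ − 72x⁵ − 11x⁴ − 3x³ − 63x² − 61x − 13) ÷ lead(D) = 18x⁸ ÷ 2x² = 9x⁶. Subtract (9x⁶)·D = 18x⁸ + 72x⁷ + 27x⁶. Remainder: −12x⁷ − 62x⁶ − 72x⁵ − 11x⁴ − 3x³ − 63x² − 61x − 13.
Step 2: lead(−12x⁷ − 62x⁶ − 72x⁵ − 11x⁴ − 3x³ − 63x² − 61x − 13) ÷ lead(D) = −12x⁷ ÷ 2x² = −6x⁵. Subtract (−6x⁵)·D = −12x⁷ − 48x⁶ − 18x⁵. Remainder: −14x⁶ − 54x⁵ − 11x⁴ − 3x³ − 63x² − 61x − 13.
Step 3: lead(−14x⁶ − 54x⁵ − 11x⁴ − 3x³ − 63x² − 61x − 13) ÷ lead(D) = −14x⁶ ÷ 2x² = −7x⁴. Subtract (−7x⁴)·D = −14x⁶ − 56x⁵ − 21x⁴. Remainder: 2x⁵ + 10x⁴ − 3x³ − 63x² − 61x − 13.
Step 4: lead(2x⁵ + 10x⁴ − 3x³ − 63x² − 61x − 13) ÷ lead(D) = 2x⁵ ÷ 2x² = x³. Subtract (x³)·D = 2x⁵ + 8x⁴ + 3x³. Remainder: 2x⁴ − 6x³ − 63x² − 61x − 13.
Step 5: lead(2x⁴ − 6x³ − 63x² − 61x − 13) ÷ lead(D) = 2x⁴ ÷ 2x² = x². Subtract (x²)·D = 2x⁴ + 8x³ + 3x². Remainder: −14x³ − 66x² − 61x − 13.
Step 6: lead(−14x³ − 66x² − 61x − 13) ÷ lead(D) = −14x³ ÷ 2x² = −7x. Subtract (−7x)·D = −14x³ − 56x² − 21x. Remainder: −10x² − 40x − 13.
Step 7: lead(−10x² − 40x − 13) ÷ lead(D) = −10x² ÷ 2x² = −5. Subtract (−5)·D = −10x² − 40x − 15. Remainder: 2.

R(x) = 2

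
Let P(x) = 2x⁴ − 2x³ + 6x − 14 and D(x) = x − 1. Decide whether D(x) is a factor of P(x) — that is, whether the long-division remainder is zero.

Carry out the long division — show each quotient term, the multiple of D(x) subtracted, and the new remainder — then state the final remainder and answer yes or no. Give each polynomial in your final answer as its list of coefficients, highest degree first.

R = [-8], so D(x) is not a factor of P(x). no

Step 1: lead(2x⁴ − 2x³ + 6x − 14) ÷ lead(D) = 2x⁴ ÷ x = 2x³. Subtract (2x³)·D = 2x⁴ − 2x³. Remainder: 6x − 14.
Step 2: lead(6x − 14) ÷ lead(D) = 6x ÷ x = 6. Subtract (6)·D = 6x − 6. Remainder: −8.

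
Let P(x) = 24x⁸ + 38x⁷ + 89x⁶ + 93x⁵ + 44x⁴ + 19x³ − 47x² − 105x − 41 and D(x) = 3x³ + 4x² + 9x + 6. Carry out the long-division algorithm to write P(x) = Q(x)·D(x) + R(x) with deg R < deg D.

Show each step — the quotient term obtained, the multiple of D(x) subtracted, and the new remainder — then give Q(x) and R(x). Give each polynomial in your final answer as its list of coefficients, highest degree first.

Q = [8, 2, 3, 5, -5, -8]; R = [-3, 7]

Step 1: lead(24x⁸ + 38x⁷ + 89x⁶ + 93x⁵ + 44x⁴ + 19x³ − 47x² − 105x − 41) ÷ lead(D) = 24x⁸ ÷ 3x³ = 8x⁵. Subtract (8x⁵)·D = 24x⁸ + 32x⁷ + 72x⁶ + 48x⁵. Remainder: 6x⁷ + 17x⁶ + 45x⁵ + 44x⁴ + 19x³ − 47x² − 105x − 41.
Step 2: lead(6x⁷ + 17x⁶ + 45x⁵ + 44x⁴ + 19x³ − 47x² − 105x − 41) ÷ lead(D) = 6x⁷ ÷ 3x³ = 2x⁴. Subtract (2x⁴)·D = 6x⁷ + 8x⁶ + 18x⁵ + 12x⁴. Remainder: 9x⁶ + 27x⁵ + 32x⁴ + 19x³ − 47x² − 105x − 41.
Step 3: lead(9x⁶ + 27x⁵ + 32x⁴ + 19x³ − 47x² − 105x − 41) ÷ lead(D) = 9x⁶ ÷ 3x³ = 3x³. Subtract (3x³)·D = 9x⁶ + 12x⁵ + 27x⁴ + 18x³. Remainder: 15x⁵ + 5x⁴ + x³ − 47x² − 105x − 41.
Step 4: lead(15x⁵ + 5x⁴ + x³ − 47x² − 105x − 41) ÷ lead(D) = 15x⁵ ÷ 3x³ = 5x². Subtract (5x²)·D = 15x⁵ + 20x⁴ + 45x³ + 30x². Remainder: −15x⁴ − 44x³ − 77x² − 105x − 41.
Step 5: lead(−15x⁴ − 44x³ − 77x² − 105x − 41) ÷ lead(D) = −15x⁴ ÷ 3x³ = −5x. Subtract (−5x)·D = −15x⁴ − 20x³ − 45x² − 30x. Remainder: −24x³ − 32x² − 75x − 41.
Step 6: lead(−24x³ − 32x² − 75x − 41) ÷ lead(D) = −24x³ ÷ 3x³ = −8. Subtract (−8)·D = −24x³ − 32x² − 72x − 48. Remainder: −3x + 7.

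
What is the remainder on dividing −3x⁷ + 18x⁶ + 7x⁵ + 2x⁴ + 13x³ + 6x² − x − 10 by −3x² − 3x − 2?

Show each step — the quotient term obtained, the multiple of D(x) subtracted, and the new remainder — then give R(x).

R(x) = 0

Step 1: lead(−3x⁷ + 18x⁶ + 7x⁵ + 2x⁴ + 13x³ + 6x² − x − 10) ÷ lead(D) = −3x⁷ ÷ −3x² = x⁵. Subtract (x⁵)·D = −3x⁷ − 3x⁶ − 2x⁵. Remainder: 21x⁶ + 9x⁵ + 2x⁴ + 13x³ + 6x² − x − 10.
Step 2: lead(21x⁶ + 9x⁵ + 2x⁴ + 13x³ + 6x² − x − 10) ÷ lead(D) = 21x⁶ ÷ −3x² = −7x⁴. Subtract (−7x⁴)·D = 21x⁶ + 21x⁵ + 14x⁴. Remainder: −12x⁵ − 12x⁴ + 13x³ + 6x² − x − 10.
Step 3: lead(−12x⁵ − 12x⁴ + 13x³ + 6x² − x − 10) ÷ lead(D) = −12x⁵ ÷ −3x² = 4x³. Subtract (4x³)·D = −12x⁵ − 12x⁴ − 8x³. Remainder: 21x³ + 6x² − x − 10.
Step 4: lead(21x³ + 6x² − x − 10) ÷ lead(D) = 21x³ ÷ −3x² = −7x. Subtract (−7x)·D = 21x³ + 21x² + 14x. Remainder: −15x² − 15x − 10.
Step 5: lead(−15x² − 15x − 10) ÷ lead(D) = −15x² ÷ −3x² = 5. Subtract (5)·D = −15x² − 15x − 10. Remainder: 0.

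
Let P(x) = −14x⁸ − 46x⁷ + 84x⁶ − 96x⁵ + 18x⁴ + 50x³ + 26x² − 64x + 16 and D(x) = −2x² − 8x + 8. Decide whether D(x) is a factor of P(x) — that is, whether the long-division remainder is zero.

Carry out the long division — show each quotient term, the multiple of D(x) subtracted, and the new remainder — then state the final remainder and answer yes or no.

Step 1: lead(−14x⁸ − 46x⁷ + 84x⁶ − 96x⁵ + 18x⁴ + 50x³ + 26x² − 64x + 16) ÷ lead(D) = −14x⁸ ÷ −2x² = 7x⁶. Subtract (7x⁶)·D = −14x⁸ − 56x⁷ + 56x⁶. Remainder: 10x⁷ + 28x⁶ − 96x⁵ + 18x⁴ + 50x³ + 26x² − 64x + 16.
Step 2: lead(10x⁷ + 28x⁶ − 96x⁵ + 18x⁴ + 50x³ + 26x² − 64x + 16) ÷ lead(D) = 10x⁷ ÷ −2x² = −5x⁵. Subtract (−5x⁵)·D = 10x⁷ + 40x⁶ − 40x⁵. Remainder: −12x⁶ − 56x⁵ + 18x⁴ + 50x³ + 26x² − 64x + 16.
Step 3: lead(−12x⁶ − 56x⁵ + 18x⁴ + 50x³ + 26x² − 64x + 16) ÷ lead(D) = −12x⁶ ÷ −2x² = 6x⁴. Subtract (6x⁴)·D = −12x⁶ − 48x⁵ + 48x⁴. Remainder: −8x⁵ − 30x⁴ + 50x³ + 26x² − 64x + 16.
Step 4: lead(−8x⁵ − 30x⁴ + 50x³ + 26x² − 64x + 16) ÷ lead(D) = −8x⁵ ÷ −2x² = 4x³. Subtract (4x³)·D = −8x⁵ − 32x⁴ + 32x³. Remainder: 2x⁴ + 18x³ + 26x² − 64x + 16.
Step 5: lead(2x⁴ + 18x³ + 26x² − 64x + 16) ÷ lead(D) = 2x⁴ ÷ −2x² = −x². Subtract (−x²)·D = 2x⁴ + 8x³ − 8x². Remainder: 10x³ + 34x² − 64x + 16.
Step 6: lead(10x³ + 34x² − 64x + 16) ÷ lead(D) = 10x³ ÷ −2x² = −5x. Subtract (−5x)·D = 10x³ + 40x² − 40x. Remainder: −6x² − 24x + 16.
Step 7: lead(−6x² − 24x + 16) ÷ lead(D) = −6x² ÷ −2x² = 3. Subtract (3)·D = −6x² − 24x + 24. Remainder: −8.

R(x) = −8, so D(x) is not a factor of P(x). no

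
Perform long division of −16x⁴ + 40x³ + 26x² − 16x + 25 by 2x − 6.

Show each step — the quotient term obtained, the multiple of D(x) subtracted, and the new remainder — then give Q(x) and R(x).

Step 1: lead(−16x⁴ + 40x³ + 26x² − 16x + 25) ÷ lead(D) = −16x⁴ ÷ 2x = −8x³. Subtract (−8x³)·D = −16x⁴ + 48x³. Remainder: −8x³ + 26x² − 16x + 25.
Step 2: lead(−8x³ + 26x² − 16x + 25) ÷ lead(D) = −8x³ ÷ 2x = −4x². Subtract (−4x²)·D = −8x³ + 24x². Remainder: 2x² − 16x + 25.
Step 3: lead(2x² − 16x + 25) ÷ lead(D) = 2x² ÷ 2x = x. Subtract (x)·D = 2x² − 6x. Remainder: −10x + 25.
Step 4: lead(−10x + 25) ÷ lead(D) = −10x ÷ 2x = −5. Subtract (−5)·D = −10x + 30. Remainder: −5.

Q(x) = −8x³ − 4x² + x − 5; R(x) = −5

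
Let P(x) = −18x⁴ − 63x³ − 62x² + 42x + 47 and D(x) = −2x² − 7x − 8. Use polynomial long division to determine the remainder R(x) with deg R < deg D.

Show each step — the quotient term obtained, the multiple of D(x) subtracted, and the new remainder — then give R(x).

R(x) = 7x + 7

Step 1: lead(−18x⁴ − 63x³ − 62x² + 42x + 47) ÷ lead(D) = −18x⁴ ÷ −2x² = 9x². Subtract (9x²)·D = −18x⁴ − 63x³ − 72x². Remainder: 10x² + 42x + 47.
Step 2: lead(10x² + 42x + 47) ÷ lead(D) = 10x² ÷ −2x² = −5. Subtract (−5)·D = 10x² + 35x + 40. Remainder: 7x + 7.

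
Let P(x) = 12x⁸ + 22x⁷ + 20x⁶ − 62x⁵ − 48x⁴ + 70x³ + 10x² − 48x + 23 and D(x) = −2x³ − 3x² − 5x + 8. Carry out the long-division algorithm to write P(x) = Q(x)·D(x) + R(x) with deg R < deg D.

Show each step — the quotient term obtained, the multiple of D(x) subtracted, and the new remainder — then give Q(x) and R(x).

Step 1: lead(12x⁸ + 22x⁷ + 20x⁶ − 62x⁵ − 48x⁴ + 70x³ + 10x² − 48x + 23) ÷ lead(D) = 12x⁸ ÷ −2x³ = −6x⁵. Subtract (−6x⁵)·D = 12x⁸ + 18x⁷ + 30x⁶ − 48x⁵. Remainder: 4x⁷ − 10x⁶ − 14x⁵ − 48x⁴ + 70x³ + 10x² − 48x + 23.
Step 2: lead(4x⁷ − 10x⁶ − 14x⁵ − 48x⁴ + 70x³ + 10x² − 48x + 23) ÷ lead(D) = 4x⁷ ÷ −2x³ = −2x⁴. Subtract (−2x⁴)·D = 4x⁷ + 6x⁶ + 10x⁵ − 16x⁴. Remainder: −16x⁶ − 24x⁵ − 32x⁴ + 70x³ + 10x² − 48x + 23.
Step 3: lead(−16x⁶ − 24x⁵ − 32x⁴ + 70x³ + 10x² − 48x + 23) ÷ lead(D) = −16x⁶ ÷ −2x³ = 8x³. Subtract (8x³)·D = −16x⁶ − 24x⁵ − 40x⁴ + 64x³. Remainder: 8x⁴ + 6x³ + 10x² − 48x + 23.
Step 4: lead(8x⁴ + 6x³ + 10x² − 48x + 23) ÷ lead(D) = 8x⁴ ÷ −2x³ = −4x. Subtract (−4x)·D = 8x⁴ + 12x³ + 20x² − 32x. Remainder: −6x³ − 10x² − 16x + 23.
Step 5: lead(−6x³ − 10x² − 16x + 23) ÷ lead(D) = −6x³ ÷ −2x³ = 3. Subtract (3)·D = −6x³ − 9x² − 15x + 24. Remainder: −x² − x − 1.

Q(x) = −6x⁵ − 2x⁴ + 8x³ − 4x + 3; R(x) = −x² − x − 1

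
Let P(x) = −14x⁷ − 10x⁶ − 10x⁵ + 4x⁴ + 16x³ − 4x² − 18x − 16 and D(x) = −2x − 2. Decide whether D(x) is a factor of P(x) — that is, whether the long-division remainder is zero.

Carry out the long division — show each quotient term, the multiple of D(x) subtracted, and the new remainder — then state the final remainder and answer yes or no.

R(x) = 0, so D(x) is a factor of P(x). yes

Step 1: lead(−14x⁷ − 10x⁶ − 10x⁵ + 4x⁴ + 16x³ − 4x² − 18x − 16) ÷ lead(D) = −14x⁷ ÷ −2x = 7x⁶. Subtract (7x⁶)·D = −14x⁷ − 14x⁶. Remainder: 4x⁶ − 10x⁵ + 4x⁴ + 16x³ − 4x² − 18x − 16.
Step 2: lead(4x⁶ − 10x⁵ + 4x⁴ + 16x³ − 4x² − 18x − 16) ÷ lead(D) = 4x⁶ ÷ −2x = −2x⁵. Subtract (−2x⁵)·D = 4x⁶ + 4x⁵. Remainder: −14x⁵ + 4x⁴ + 16x³ − 4x² − 18x − 16.
Step 3: lead(−14x⁵ + 4x⁴ + 16x³ − 4x² − 18x − 16) ÷ lead(D) = −14x⁵ ÷ −2x = 7x⁴. Subtract (7x⁴)·D = −14x⁵ − 14x⁴. Remainder: 18x⁴ + 16x³ − 4x² − 18x − 16.
Step 4: lead(18x⁴ + 16x³ − 4x² − 18x − 16) ÷ lead(D) = 18x⁴ ÷ −2x = −9x³. Subtract (−9x³)·D = 18x⁴ + 18x³. Remainder: −2x³ − 4x² − 18x − 16.
Step 5: lead(−2x³ − 4x² − 18x − 16) ÷ lead(D) = −2x³ ÷ −2x = x². Subtract (x²)·D = −2x³ − 2x². Remainder: −2x² − 18x − 16.
Step 6: lead(−2x² − 18x − 16) ÷ lead(D) = −2x² ÷ −2x = x. Subtract (x)·D = −2x² − 2x. Remainder: −16x − 16.
Step 7: lead(−16x − 16) ÷ lead(D) = −16x ÷ −2x = 8. Subtract (8)·D = −16x − 16. Remainder: 0.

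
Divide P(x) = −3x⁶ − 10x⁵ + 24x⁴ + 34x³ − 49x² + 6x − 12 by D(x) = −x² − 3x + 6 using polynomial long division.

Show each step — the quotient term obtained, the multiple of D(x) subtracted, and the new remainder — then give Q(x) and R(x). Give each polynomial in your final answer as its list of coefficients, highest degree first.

Step 1: lead(−3x⁶ − 10x⁵ + 24x⁴ + 34x³ − 49x² + 6x − 12) ÷ lead(D) = −3x⁶ ÷ −x² = 3x⁴. Subtract (3x⁴)·D = −3x⁶ − 9x⁵ + 18x⁴. Remainder: −x⁵ + 6x⁴ + 34x³ − 49x² + 6x − 12.
Step 2: lead(−x⁵ + 6x⁴ + 34x³ − 49x² + 6x − 12) ÷ lead(D) = −x⁵ ÷ −x² = x³. Subtract (x³)·D = −x⁵ − 3x⁴ + 6x³. Remainder: 9x⁴ + 28x³ − 49x² + 6x − 12.
Step 3: lead(9x⁴ + 28x³ − 49x² + 6x − 12) ÷ lead(D) = 9x⁴ ÷ −x² = −9x². Subtract (−9x²)·D = 9x⁴ + 27x³ − 54x². Remainder: x³ + 5x² + 6x − 12.
Step 4: lead(x³ + 5x² + 6x − 12) ÷ lead(D) = x³ ÷ −x² = −x. Subtract (−x)·D = x³ + 3x² − 6x. Remainder: 2x² + 12x − 12.
Step 5: lead(2x² + 12x − 12) ÷ lead(D) = 2x² ÷ −x² = −2. Subtract (−2)·D = 2x² + 6x − 12. Remainder: 6x.

Q = [3, 1, -9, -1, -2]; R = [6, 0]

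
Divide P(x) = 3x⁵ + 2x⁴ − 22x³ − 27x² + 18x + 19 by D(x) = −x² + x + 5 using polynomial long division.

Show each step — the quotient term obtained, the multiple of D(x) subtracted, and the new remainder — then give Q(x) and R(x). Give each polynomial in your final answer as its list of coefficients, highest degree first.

Q = [-3, -5, 2, 4]; R = [4, -1]

Step 1: lead(3x⁵ + 2x⁴ − 22x³ − 27x² + 18x + 19) ÷ lead(D) = 3x⁵ ÷ −x² = −3x³. Subtract (−3x³)·D = 3x⁵ − 3x⁴ − 15x³. Remainder: 5x⁴ − 7x³ − 27x² + 18x + 19.
Step 2: lead(5x⁴ − 7x³ − 27x² + 18x + 19) ÷ lead(D) = 5x⁴ ÷ −x² = −5x². Subtract (−5x²)·D = 5x⁴ − 5x³ − 25x². Remainder: −2x³ − 2x² + 18x + 19.
Step 3: lead(−2x³ − 2x² + 18x + 19) ÷ lead(D) = −2x³ ÷ −x² = 2x. Subtract (2x)·D = −2x³ + 2x² + 10x. Remainder: −4x² + 8x + 19.
Step 4: lead(−4x² + 8x + 19) ÷ lead(D) = −4x² ÷ −x² = 4. Subtract (4)·D = −4x² + 4x + 20. Remainder: 4x − 1.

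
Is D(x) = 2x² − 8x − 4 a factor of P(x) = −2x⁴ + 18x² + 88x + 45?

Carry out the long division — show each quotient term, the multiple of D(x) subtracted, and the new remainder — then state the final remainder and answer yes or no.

Step 1: lead(−2x⁴ + 18x² + 88x + 45) ÷ lead(D) = −2x⁴ ÷ 2x² = −x². Subtract (−x²)·D = −2x⁴ + 8x³ + 4x². Remainder: −8x³ + 14x² + 88x + 45.
Step 2: lead(−8x³ + 14x² + 88x + 45) ÷ lead(D) = −8x³ ÷ 2x² = −4x. Subtract (−4x)·D = −8x³ + 32x² + 16x. Remainder: −18x² + 72x + 45.
Step 3: lead(−18x² + 72x + 45) ÷ lead(D) = −18x² ÷ 2x² = −9. Subtract (−9)·D = −18x² + 72x + 36. Remainder: 9.

R(x) = 9, so D(x) is not a factor of P(x). no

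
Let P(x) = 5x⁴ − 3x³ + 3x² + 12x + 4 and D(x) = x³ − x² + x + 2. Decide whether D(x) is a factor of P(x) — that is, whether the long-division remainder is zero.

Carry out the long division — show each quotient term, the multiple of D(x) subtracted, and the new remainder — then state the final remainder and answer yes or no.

R(x) = 0, so D(x) is a factor of P(x). yes

Step 1: lead(5x⁴ − 3x³ + 3x² + 12x + 4) ÷ lead(D) = 5x⁴ ÷ x³ = 5x. Subtract (5x)·D = 5x⁴ − 5x³ + 5x² + 10x. Remainder: 2x³ − 2x² + 2x + 4.
Step 2: lead(2x³ − 2x² + 2x + 4) ÷ lead(D) = 2x³ ÷ x³ = 2. Subtract (2)·D = 2x³ − 2x² + 2x + 4. Remainder: 0.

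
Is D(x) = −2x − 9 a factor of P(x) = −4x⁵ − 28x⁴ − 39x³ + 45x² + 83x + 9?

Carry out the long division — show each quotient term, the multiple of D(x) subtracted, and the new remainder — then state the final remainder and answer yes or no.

R(x) = 0, so D(x) is a factor of P(x). yes

Step 1: lead(−4x⁵ − 28x⁴ − 39x³ + 45x² + 83x + 9) ÷ lead(D) = −4x⁵ ÷ −2x = 2x⁴. Subtract (2x⁴)·D = −4x⁵ − 18x⁴. Remainder: −10x⁴ − 39x³ + 45x² + 83x + 9.
Step 2: lead(−10x⁴ − 39x³ + 45x² + 83x + 9) ÷ lead(D) = −10x⁴ ÷ −2x = 5x³. Subtract (5x³)·D = −10x⁴ − 45x³. Remainder: 6x³ + 45x² + 83x + 9.
Step 3: lead(6x³ + 45x² + 83x + 9) ÷ lead(D) = 6x³ ÷ −2x = −3x². Subtract (−3x²)·D = 6x³ + 27x². Remainder: 18x² + 83x + 9.
Step 4: lead(18x² + 83x + 9) ÷ lead(D) = 18x² ÷ −2x = −9x. Subtract (−9x)·D = 18x² + 81x. Remainder: 2x + 9.
Step 5: lead(2x + 9) ÷ lead(D) = 2x ÷ −2x = −1. Subtract (−1)·D = 2x + 9. Remainder: 0.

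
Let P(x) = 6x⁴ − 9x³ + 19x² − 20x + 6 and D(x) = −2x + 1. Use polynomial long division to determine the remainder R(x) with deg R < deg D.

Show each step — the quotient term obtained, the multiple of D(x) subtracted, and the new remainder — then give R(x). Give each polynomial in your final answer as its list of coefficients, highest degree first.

Step 1: lead(6x⁴ − 9x³ + 19x² − 20x + 6) ÷ lead(D) = 6x⁴ ÷ −2x = −3x³. Subtract (−3x³)·D = 6x⁴ − 3x³. Remainder: −6x³ + 19x² − 20x + 6.
Step 2: lead(−6x³ + 19x² − 20x + 6) ÷ lead(D) = −6x³ ÷ −2x = 3x². Subtract (3x²)·D = −6x³ + 3x². Remainder: 16x² − 20x + 6.
Step 3: lead(16x² − 20x + 6) ÷ lead(D) = 16x² ÷ −2x = −8x. Subtract (−8x)·D = 16x² − 8x. Remainder: −12x + 6.
Step 4: lead(−12x + 6) ÷ lead(D) = −12x ÷ −2x = 6. Subtract (6)·D = −12x + 6. Remainder: 0.

R = [0]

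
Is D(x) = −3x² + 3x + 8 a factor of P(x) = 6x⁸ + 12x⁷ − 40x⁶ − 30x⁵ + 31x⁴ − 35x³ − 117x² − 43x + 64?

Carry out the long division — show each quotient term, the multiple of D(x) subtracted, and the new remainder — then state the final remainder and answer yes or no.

R(x) = 8, so D(x) is not a factor of P(x). no

Step 1: lead(6x⁸ + 12x⁷ − 40x⁶ − 30x⁵ + 31x⁴ − 35x³ − 117x² − 43x + 64) ÷ lead(D) = 6x⁸ ÷ −3x² = −2x⁶. Subtract (−2x⁶)·D = 6x⁸ − 6x⁷ − 16x⁶. Remainder: 18x⁷ − 24x⁶ − 30x⁵ + 31x⁴ − 35x³ − 117x² − 43x + 64.
Step 2: lead(18x⁷ − 24x⁶ − 30x⁵ + 31x⁴ − 35x³ − 117x² − 43x + 64) ÷ lead(D) = 18x⁷ ÷ −3x² = −6x⁵. Subtract (−6x⁵)·D = 18x⁷ − 18x⁶ − 48x⁵. Remainder: −6x⁶ + 18x⁵ + 31x⁴ − 35x³ − 117x² − 43x + 64.
Step 3: lead(−6x⁶ + 18x⁵ + 31x⁴ − 35x³ − 117x² − 43x + 64) ÷ lead(D) = −6x⁶ ÷ −3x² = 2x⁴. Subtract (2x⁴)·D = −6x⁶ + 6x⁵ + 16x⁴. Remainder: 12x⁵ + 15x⁴ − 35x³ − 117x² − 43x + 64.
Step 4: lead(12x⁵ + 15x⁴ − 35x³ − 117x² − 43x + 64) ÷ lead(D) = 12x⁵ ÷ −3x² = −4x³. Subtract (−4x³)·D = 12x⁵ − 12x⁴ − 32x³. Remainder: 27x⁴ − 3x³ − 117x² − 43x + 64.
Step 5: lead(27x⁴ − 3x³ − 117x² − 43x + 64) ÷ lead(D) = 27x⁴ ÷ −3x² = −9x². Subtract (−9x²)·D = 27x⁴ − 27x³ − 72x². Remainder: 24x³ − 45x² − 43x + 64.
Step 6: lead(24x³ − 45x² − 43x + 64) ÷ lead(D) = 24x³ ÷ −3x² = −8x. Subtract (−8x)·D = 24x³ − 24x² − 64x. Remainder: −21x² + 21x + 64.
Step 7: lead(−21x² + 21x + 64) ÷ lead(D) = −21x² ÷ −3x² = 7. Subtract (7)·D = −21x² + 21x + 56. Remainder: 8.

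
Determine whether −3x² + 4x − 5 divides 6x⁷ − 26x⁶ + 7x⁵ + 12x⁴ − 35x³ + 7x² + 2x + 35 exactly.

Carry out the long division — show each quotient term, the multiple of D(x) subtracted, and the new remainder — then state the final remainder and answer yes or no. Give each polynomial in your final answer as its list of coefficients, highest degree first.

R = [0], so D(x) is a factor of P(x). yes

Step 1: lead(6x⁷ − 26x⁶ + 7x⁵ + 12x⁴ − 35x³ + 7x² + 2x + 35) ÷ lead(D) = 6x⁷ ÷ −3x² = −2x⁵. Subtract (−2x⁵)·D = 6x⁷ − 8x⁶ + 10x⁵. Remainder: −18x⁶ − 3x⁵ + 12x⁴ − 35x³ + 7x² + 2x + 35.
Step 2: lead(−18x⁶ − 3x⁵ + 12x⁴ − 35x³ + 7x² + 2x + 35) ÷ lead(D) = −18x⁶ ÷ −3x² = 6x⁴. Subtract (6x⁴)·D = −18x⁶ + 24x⁵ − 30x⁴. Remainder: −27x⁵ + 42x⁴ − 35x³ + 7x² + 2x + 35.
Step 3: lead(−27x⁵ + 42x⁴ − 35x³ + 7x² + 2x + 35) ÷ lead(D) = −27x⁵ ÷ −3x² = 9x³. Subtract (9x³)·D = −27x⁵ + 36x⁴ − 45x³. Remainder: 6x⁴ + 10x³ + 7x² + 2x + 35.
Step 4: lead(6x⁴ + 10x³ + 7x² + 2x + 35) ÷ lead(D) = 6x⁴ ÷ −3x² = −2x². Subtract (−2x²)·D = 6x⁴ − 8x³ + 10x². Remainder: 18x³ − 3x² + 2x + 35.
Step 5: lead(18x³ − 3x² + 2x + 35) ÷ lead(D) = 18x³ ÷ −3x² = −6x. Subtract (−6x)·D = 18x³ − 24x² + 30x. Remainder: 21x² − 28x + 35.
Step 6: lead(21x² − 28x + 35) ÷ lead(D) = 21x² ÷ −3x² = −7. Subtract (−7)·D = 21x² − 28x + 35. Remainder: 0.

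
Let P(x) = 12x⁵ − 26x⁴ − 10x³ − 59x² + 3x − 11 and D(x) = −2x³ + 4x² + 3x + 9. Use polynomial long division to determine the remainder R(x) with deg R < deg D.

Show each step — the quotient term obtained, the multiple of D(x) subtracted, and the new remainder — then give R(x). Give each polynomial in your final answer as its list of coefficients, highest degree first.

R = [7]

Step 1: lead(12x⁵ − 26x⁴ − 10x³ − 59x² + 3x − 11) ÷ lead(D) = 12x⁵ ÷ −2x³ = −6x². Subtract (−6x²)·D = 12x⁵ − 24x⁴ − 18x³ − 54x². Remainder: −2x⁴ + 8x³ − 5x² + 3x − 11.
Step 2: lead(−2x⁴ + 8x³ − 5x² + 3x − 11) ÷ lead(D) = −2x⁴ ÷ −2x³ = x. Subtract (x)·D = −2x⁴ + 4x³ + 3x² + 9x. Remainder: 4x³ − 8x² − 6x − 11.
Step 3: lead(4x³ − 8x² − 6x − 11) ÷ lead(D) = 4x³ ÷ −2x³ = −2. Subtract (−2)·D = 4x³ − 8x² − 6x − 18. Remainder: 7.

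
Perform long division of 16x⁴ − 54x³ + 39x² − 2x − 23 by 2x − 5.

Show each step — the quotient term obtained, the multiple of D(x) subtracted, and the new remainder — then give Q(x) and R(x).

Q(x) = 8x³ − 7x² + 2x + 4; R(x) = −3

Step 1: lead(16x⁴ − 54x³ + 39x² − 2x − 23) ÷ lead(D) = 16x⁴ ÷ 2x = 8x³. Subtract (8x³)·D = 16x⁴ − 40x³. Remainder: −14x³ + 39x² − 2x − 23.
Step 2: lead(−14x³ + 39x² − 2x − 23) ÷ lead(D) = −14x³ ÷ 2x = −7x². Subtract (−7x²)·D = −14x³ + 35x². Remainder: 4x² − 2x − 23.
Step 3: lead(4x² − 2x − 23) ÷ lead(D) = 4x² ÷ 2x = 2x. Subtract (2x)·D = 4x² − 10x. Remainder: 8x − 23.
Step 4: lead(8x − 23) ÷ lead(D) = 8x ÷ 2x = 4. Subtract (4)·D = 8x − 20. Remainder: −3.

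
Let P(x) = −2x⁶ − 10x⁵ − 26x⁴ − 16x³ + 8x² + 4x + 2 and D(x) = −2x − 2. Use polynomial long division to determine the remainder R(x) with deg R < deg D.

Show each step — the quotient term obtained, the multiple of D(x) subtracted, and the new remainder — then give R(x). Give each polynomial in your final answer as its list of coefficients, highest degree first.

R = [4]

Step 1: lead(−2x⁶ − 10x⁵ − 26x⁴ − 16x³ + 8x² + 4x + 2) ÷ lead(D) = −2x⁶ ÷ −2x = x⁵. Subtract (x⁵)·D = −2x⁶ − 2x⁵. Remainder: −8x⁵ − 26x⁴ − 16x³ + 8x² + 4x + 2.
Step 2: lead(−8x⁵ − 26x⁴ − 16x³ + 8x² + 4x + 2) ÷ lead(D) = −8x⁵ ÷ −2x = 4x⁴. Subtract (4x⁴)·D = −8x⁵ − 8x⁴. Remainder: −18x⁴ − 16x³ + 8x² + 4x + 2.
Step 3: lead(−18x⁴ − 16x³ + 8x² + 4x + 2) ÷ lead(D) = −18x⁴ ÷ −2x = 9x³. Subtract (9x³)·D = −18x⁴ − 18x³. Remainder: 2x³ + 8x² + 4x + 2.
Step 4: lead(2x³ + 8x² + 4x + 2) ÷ lead(D) = 2x³ ÷ −2x = −x². Subtract (−x²)·D = 2x³ + 2x². Remainder: 6x² + 4x + 2.
Step 5: lead(6x² + 4x + 2) ÷ lead(D) = 6x² ÷ −2x = −3x. Subtract (−3x)·D = 6x² + 6x. Remainder: −2x + 2.
Step 6: lead(−2x + 2) ÷ lead(D) = −2x ÷ −2x = 1. Subtract (1)·D = −2x − 2. Remainder: 4.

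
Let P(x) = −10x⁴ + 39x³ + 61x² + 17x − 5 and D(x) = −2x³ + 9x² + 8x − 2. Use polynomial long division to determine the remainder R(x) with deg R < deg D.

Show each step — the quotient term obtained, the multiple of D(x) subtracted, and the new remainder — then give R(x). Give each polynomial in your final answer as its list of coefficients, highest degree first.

Step 1: lead(−10x⁴ + 39x³ + 61x² + 17x − 5) ÷ lead(D) = −10x⁴ ÷ −2x³ = 5x. Subtract (5x)·D = −10x⁴ + 45x³ + 40x² − 10x. Remainder: −6x³ + 21x² + 27x − 5.
Step 2: lead(−6x³ + 21x² + 27x − 5) ÷ lead(D) = −6x³ ÷ −2x³ = 3. Subtract (3)·D = −6x³ + 27x² + 24x − 6. Remainder: −6x² + 3x + 1.

R = [-6, 3, 1]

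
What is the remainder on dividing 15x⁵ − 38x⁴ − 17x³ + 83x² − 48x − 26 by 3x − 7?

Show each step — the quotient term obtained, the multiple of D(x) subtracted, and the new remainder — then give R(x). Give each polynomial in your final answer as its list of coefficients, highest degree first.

R = [9]

Step 1: lead(15x⁵ − 38x⁴ − 17x³ + 83x² − 48x − 26) ÷ lead(D) = 15x⁵ ÷ 3x = 5x⁴. Subtract (5x⁴)·D = 15x⁵ − 35x⁴. Remainder: −3x⁴ − 17x³ + 83x² − 48x − 26.
Step 2: lead(−3x⁴ − 17x³ + 83x² − 48x − 26) ÷ lead(D) = −3x⁴ ÷ 3x = −x³. Subtract (−x³)·D = −3x⁴ + 7x³. Remainder: −24x³ + 83x² − 48x − 26.
Step 3: lead(−24x³ + 83x² − 48x − 26) ÷ lead(D) = −24x³ ÷ 3x = −8x². Subtract (−8x²)·D = −24x³ + 56x². Remainder: 27x² − 48x − 26.
Step 4: lead(27x² − 48x − 26) ÷ lead(D) = 27x² ÷ 3x = 9x. Subtract (9x)·D = 27x² − 63x. Remainder: 15x − 26.
Step 5: lead(15x − 26) ÷ lead(D) = 15x ÷ 3x = 5. Subtract (5)·D = 15x − 35. Remainder: 9.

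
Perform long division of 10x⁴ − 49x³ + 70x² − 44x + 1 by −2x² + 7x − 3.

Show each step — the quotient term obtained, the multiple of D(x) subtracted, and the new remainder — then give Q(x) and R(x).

Step 1: lead(10x⁴ − 49x³ + 70x² − 44x + 1) ÷ lead(D) = 10x⁴ ÷ −2x² = −5x². Subtract (−5x²)·D = 10x⁴ − 35x³ + 15x². Remainder: −14x³ + 55x² − 44x + 1.
Step 2: lead(−14x³ + 55x² − 44x + 1) ÷ lead(D) = −14x³ ÷ −2x² = 7x. Subtract (7x)·D = −14x³ + 49x² − 21x. Remainder: 6x² − 23x + 1.
Step 3: lead(6x² − 23x + 1) ÷ lead(D) = 6x² ÷ −2x² = −3. Subtract (−3)·D = 6x² − 21x + 9. Remainder: −2x − 8.

Q(x) = −5x² + 7x − 3; R(x) = −2x − 8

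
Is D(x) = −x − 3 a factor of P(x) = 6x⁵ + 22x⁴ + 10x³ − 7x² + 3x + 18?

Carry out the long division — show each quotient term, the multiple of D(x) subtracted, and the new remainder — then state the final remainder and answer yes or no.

Step 1: lead(6x⁵ + 22x⁴ + 10x³ − 7x² + 3x + 18) ÷ lead(D) = 6x⁵ ÷ −x = −6x⁴. Subtract (−6x⁴)·D = 6x⁵ + 18x⁴. Remainder: 4x⁴ + 10x³ − 7x² + 3x + 18.
Step 2: lead(4x⁴ + 10x³ − 7x² + 3x + 18) ÷ lead(D) = 4x⁴ ÷ −x = −4x³. Subtract (−4x³)·D = 4x⁴ + 12x³. Remainder: −2x³ − 7x² + 3x + 18.
Step 3: lead(−2x³ − 7x² + 3x + 18) ÷ lead(D) = −2x³ ÷ −x = 2x². Subtract (2x²)·D = −2x³ − 6x². Remainder: −x² + 3x + 18.
Step 4: lead(−x² + 3x + 18) ÷ lead(D) = −x² ÷ −x = x. Subtract (x)·D = −x² − 3x. Remainder: 6x + 18.
Step 5: lead(6x + 18) ÷ lead(D) = 6x ÷ −x = −6. Subtract (−6)·D = 6x + 18. Remainder: 0.

R(x) = 0, so D(x) is a factor of P(x). yes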